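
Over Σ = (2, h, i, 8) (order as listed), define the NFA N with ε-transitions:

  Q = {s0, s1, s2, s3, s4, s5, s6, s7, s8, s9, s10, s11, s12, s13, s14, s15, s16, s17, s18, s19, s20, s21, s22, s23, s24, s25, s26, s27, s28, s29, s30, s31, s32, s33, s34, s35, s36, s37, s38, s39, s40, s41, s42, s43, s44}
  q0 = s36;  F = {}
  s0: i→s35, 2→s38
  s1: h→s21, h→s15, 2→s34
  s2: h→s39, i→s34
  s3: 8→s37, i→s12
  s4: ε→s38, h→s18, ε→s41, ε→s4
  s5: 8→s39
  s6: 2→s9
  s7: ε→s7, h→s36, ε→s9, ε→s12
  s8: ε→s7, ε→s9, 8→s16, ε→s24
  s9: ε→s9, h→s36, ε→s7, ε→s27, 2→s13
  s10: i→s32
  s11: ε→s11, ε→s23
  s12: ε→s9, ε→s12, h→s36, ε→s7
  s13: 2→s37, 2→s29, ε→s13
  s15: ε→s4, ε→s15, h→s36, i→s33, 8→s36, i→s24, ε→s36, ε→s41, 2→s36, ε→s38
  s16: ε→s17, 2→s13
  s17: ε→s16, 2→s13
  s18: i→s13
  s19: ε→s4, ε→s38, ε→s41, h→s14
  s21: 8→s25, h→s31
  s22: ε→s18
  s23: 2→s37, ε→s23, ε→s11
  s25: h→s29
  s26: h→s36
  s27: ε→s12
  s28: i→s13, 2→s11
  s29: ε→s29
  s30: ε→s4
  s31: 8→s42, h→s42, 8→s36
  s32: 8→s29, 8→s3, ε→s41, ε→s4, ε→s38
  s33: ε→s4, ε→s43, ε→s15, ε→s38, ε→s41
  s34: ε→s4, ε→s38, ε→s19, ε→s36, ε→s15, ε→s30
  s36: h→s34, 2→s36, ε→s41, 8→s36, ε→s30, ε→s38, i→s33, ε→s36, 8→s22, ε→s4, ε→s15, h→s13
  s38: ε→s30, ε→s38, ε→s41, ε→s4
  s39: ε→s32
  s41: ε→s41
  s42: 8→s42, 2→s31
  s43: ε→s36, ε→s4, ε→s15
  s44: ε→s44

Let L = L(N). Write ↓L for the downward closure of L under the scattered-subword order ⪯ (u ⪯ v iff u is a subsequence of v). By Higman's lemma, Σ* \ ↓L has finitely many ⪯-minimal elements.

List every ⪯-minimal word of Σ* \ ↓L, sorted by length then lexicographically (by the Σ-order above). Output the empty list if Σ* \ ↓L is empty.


min(Σ*\↓L) = [ε].

|Q|=45, |F|=0, |δ|=113 (64 ε).
min D↑ (1 st, q0=0, F={0}): 0:2→0,h→0,i→0,8→0 [Hopcroft].
ε ∈ L(D↑) ⇒ ↓L = ∅.


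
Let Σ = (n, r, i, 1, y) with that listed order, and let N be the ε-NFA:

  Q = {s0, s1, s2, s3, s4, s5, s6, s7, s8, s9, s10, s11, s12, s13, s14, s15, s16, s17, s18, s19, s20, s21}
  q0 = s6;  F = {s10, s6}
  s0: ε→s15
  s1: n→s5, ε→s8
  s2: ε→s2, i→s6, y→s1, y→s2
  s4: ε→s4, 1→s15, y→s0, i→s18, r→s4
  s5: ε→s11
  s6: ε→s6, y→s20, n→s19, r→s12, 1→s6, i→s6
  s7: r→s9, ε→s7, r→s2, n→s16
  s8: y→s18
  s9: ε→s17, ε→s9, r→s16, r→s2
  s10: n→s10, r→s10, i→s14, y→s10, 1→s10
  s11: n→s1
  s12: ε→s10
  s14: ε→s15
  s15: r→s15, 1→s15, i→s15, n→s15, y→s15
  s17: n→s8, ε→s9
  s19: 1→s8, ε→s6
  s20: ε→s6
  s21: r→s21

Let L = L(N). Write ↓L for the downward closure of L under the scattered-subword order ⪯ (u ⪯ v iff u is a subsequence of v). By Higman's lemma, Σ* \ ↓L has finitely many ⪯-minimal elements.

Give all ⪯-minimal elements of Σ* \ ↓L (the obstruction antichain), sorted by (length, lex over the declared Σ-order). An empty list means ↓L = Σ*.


|Q|=22, |F|=2, |δ|=47 (14 ε).
min D↑ (3 st, q0=0, F={2}): 0:n→0,r→1,i→0,1→0,y→0 1:n→1,r→1,i→2,1→1,y→1 2:n→2,r→2,i→2,1→2,y→2 [Hopcroft].
'ri': run [9, 4, 2] end={s14,s15} rej; 2/2 single-dels accept.
1 minimals (antichain).

Antichain: [ri].


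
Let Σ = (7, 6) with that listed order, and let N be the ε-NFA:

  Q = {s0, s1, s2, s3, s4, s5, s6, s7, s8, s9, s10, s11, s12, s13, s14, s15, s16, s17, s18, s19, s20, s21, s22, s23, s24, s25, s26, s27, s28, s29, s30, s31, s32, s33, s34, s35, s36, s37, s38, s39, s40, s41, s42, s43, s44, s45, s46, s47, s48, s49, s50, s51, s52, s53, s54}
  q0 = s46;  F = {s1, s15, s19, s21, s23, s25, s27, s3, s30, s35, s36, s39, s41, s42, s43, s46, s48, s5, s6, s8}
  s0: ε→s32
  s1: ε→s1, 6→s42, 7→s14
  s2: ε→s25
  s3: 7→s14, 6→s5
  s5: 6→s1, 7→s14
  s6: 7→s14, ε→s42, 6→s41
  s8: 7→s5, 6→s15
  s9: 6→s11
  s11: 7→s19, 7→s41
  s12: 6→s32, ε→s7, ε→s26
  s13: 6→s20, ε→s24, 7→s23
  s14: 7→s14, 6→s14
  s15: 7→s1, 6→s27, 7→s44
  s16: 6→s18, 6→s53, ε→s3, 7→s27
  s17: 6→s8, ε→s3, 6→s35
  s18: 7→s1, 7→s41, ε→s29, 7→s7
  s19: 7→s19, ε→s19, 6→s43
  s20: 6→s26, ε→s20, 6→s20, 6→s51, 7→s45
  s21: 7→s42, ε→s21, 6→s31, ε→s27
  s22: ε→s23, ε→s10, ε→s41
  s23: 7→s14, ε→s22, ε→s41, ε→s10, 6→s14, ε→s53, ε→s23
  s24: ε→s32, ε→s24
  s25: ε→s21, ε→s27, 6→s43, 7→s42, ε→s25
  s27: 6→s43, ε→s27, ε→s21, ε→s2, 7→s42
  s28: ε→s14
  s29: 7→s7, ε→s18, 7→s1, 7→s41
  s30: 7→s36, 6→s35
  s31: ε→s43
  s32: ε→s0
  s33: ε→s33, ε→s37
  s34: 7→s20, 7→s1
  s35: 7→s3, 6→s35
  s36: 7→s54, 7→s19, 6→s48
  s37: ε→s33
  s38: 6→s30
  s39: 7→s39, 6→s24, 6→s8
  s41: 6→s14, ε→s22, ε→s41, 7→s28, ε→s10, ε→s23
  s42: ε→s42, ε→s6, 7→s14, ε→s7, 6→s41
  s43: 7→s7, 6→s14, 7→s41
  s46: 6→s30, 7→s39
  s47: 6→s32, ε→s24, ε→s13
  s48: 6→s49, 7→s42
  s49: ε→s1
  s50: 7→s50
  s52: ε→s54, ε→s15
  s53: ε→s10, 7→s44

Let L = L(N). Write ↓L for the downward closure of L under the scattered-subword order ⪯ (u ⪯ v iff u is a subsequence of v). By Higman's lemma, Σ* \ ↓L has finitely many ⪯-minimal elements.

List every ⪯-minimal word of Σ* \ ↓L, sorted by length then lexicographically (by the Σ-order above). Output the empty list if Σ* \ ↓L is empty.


Antichain: [7677, 6677, 67766, 67667, 766666].

|Q|=55, |F|=20, |δ|=123 (50 ε).
min D↑ (17 st, q0=0, F={11}): 0:7→1,6→2 1:7→1,6→3 2:7→4,6→5 3:7→6,6→7 4:7→8,6→9 5:7→10,6→5 6:7→11,6→12 7:7→12,6→13 8:7→8,6→14 9:7→15,6→12 10:7→11,6→6 11:7→11,6→11 12:7→11,6→15 13:7→15,6→14 14:7→16,6→11 15:7→11,6→16 16:7→11,6→11.
'7677': |S_i|=[34, 31, 26, 13, 3] end={s14,s28,s44} — reject; 4/4 del acc.
'6677': N↓-sim [34, 32, 24, 14, 3] end={s14,s28,s44} rej; 4/4 del acc.
'67766': |S_i|=[34, 32, 20, 14, 10, 1] end={s14} rej; 5/5 deletions ∈↓L.
'67667': N↓-sim [34, 32, 20, 16, 13, 3] end={s14,s28,s44} — reject; 5/5 single-dels accept.
'766666': |S_i|=[34, 31, 26, 20, 17, 11, 1] end={s14} — reject; 6/6 single-dels accept.
5 minimals (antichain).


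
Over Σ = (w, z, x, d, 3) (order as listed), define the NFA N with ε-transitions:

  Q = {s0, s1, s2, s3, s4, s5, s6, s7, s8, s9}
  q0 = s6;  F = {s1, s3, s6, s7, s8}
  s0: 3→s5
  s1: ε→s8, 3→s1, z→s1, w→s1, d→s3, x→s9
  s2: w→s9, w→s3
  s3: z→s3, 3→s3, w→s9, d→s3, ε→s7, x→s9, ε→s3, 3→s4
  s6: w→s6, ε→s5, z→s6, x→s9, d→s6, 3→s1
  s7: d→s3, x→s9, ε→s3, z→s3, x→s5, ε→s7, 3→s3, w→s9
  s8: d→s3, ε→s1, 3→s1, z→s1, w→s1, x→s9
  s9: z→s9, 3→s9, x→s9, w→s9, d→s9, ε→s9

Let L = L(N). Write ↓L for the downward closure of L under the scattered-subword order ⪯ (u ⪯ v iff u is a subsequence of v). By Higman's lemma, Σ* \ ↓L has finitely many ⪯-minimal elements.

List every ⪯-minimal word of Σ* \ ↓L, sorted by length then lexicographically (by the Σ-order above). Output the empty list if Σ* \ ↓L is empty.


|Q|=10, |F|=5, |δ|=43 (8 ε).
min D↑ (4 st, q0=0, F={1}): 0:w→0,z→0,x→1,d→0,3→2 1:w→1,z→1,x→1,d→1,3→1 2:w→2,z→2,x→1,d→3,3→2 3:w→1,z→3,x→1,d→3,3→3 [Hopcroft].
'x': |S_i|=[8, 2] end={s5,s9} ∉↓L; 1/1 single-dels accept.
'3dw': run [8, 7, 5, 1] end={s9} rej; 3/3 single-dels accept.
2 minimals (antichain).

Antichain: [x, 3dw].


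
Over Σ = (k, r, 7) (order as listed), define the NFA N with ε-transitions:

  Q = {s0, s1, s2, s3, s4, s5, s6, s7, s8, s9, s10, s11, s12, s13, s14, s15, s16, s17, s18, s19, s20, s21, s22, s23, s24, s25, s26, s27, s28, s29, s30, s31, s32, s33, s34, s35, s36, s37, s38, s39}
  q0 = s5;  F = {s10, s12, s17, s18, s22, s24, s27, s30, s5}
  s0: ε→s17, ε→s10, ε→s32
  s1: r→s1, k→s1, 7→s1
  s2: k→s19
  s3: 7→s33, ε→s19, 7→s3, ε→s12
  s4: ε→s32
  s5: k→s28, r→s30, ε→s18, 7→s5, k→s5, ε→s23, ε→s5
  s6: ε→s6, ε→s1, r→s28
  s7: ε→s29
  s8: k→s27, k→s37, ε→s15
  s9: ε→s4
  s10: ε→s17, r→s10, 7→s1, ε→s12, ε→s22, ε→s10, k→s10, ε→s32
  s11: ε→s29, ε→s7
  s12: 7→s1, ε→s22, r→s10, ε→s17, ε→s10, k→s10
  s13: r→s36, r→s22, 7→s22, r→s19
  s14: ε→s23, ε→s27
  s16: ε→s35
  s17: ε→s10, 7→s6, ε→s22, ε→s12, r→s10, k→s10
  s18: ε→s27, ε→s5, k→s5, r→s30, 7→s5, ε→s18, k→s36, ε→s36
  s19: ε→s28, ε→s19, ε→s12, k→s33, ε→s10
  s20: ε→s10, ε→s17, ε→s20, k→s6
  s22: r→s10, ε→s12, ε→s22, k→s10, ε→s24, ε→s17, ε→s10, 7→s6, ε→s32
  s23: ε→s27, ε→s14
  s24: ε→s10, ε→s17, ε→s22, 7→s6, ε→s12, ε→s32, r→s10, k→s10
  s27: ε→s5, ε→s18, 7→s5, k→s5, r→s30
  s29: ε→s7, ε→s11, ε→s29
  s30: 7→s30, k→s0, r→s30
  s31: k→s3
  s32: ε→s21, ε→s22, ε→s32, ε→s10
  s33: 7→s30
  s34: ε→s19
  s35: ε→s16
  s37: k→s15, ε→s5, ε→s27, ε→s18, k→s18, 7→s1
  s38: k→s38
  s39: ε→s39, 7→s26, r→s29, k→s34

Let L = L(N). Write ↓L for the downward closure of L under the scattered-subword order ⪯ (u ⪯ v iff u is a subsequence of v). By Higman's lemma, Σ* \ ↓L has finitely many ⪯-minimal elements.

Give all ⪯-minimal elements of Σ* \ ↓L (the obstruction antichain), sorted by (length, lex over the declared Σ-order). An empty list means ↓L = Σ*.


Antichain: [rk7].

|Q|=40, |F|=9, |δ|=122 (69 ε).
min D↑ (4 st, q0=0, F={3}): 0:k→0,r→1,7→0 1:k→2,r→1,7→1 2:k→2,r→2,7→3 3:k→3,r→3,7→3 [Hopcroft].
'rk7': run [18, 12, 11, 3] end={s1,s28,s6} rej; 3/3 del acc.
1 minimals (antichain).


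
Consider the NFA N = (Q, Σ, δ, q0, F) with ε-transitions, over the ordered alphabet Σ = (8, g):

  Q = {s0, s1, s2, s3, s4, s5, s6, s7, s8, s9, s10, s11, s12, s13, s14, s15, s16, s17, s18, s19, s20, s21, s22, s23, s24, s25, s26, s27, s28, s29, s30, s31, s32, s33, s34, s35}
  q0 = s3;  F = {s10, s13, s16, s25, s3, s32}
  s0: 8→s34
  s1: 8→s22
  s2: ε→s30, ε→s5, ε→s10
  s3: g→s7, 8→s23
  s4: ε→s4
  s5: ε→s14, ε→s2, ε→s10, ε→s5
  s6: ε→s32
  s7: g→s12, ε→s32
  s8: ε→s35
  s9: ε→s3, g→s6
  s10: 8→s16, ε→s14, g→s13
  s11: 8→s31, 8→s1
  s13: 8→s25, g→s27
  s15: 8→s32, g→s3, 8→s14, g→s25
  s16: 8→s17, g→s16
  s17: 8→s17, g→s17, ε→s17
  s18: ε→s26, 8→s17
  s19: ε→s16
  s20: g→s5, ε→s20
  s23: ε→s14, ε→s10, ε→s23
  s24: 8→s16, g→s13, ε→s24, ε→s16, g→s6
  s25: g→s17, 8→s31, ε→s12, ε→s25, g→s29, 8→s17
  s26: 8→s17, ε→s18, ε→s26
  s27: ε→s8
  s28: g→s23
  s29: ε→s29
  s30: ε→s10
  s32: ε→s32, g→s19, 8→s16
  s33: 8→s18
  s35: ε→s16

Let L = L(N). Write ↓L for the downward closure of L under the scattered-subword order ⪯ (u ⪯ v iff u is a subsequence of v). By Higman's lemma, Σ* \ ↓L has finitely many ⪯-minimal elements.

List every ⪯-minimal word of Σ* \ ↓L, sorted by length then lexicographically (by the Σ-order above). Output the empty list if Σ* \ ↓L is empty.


|Q|=36, |F|=6, |δ|=65 (31 ε).
min D↑ (7 st, q0=0, F={5}): 0:8→1,g→2 1:8→3,g→4 2:8→3,g→3 3:8→5,g→3 4:8→6,g→3 5:8→5,g→5 6:8→5,g→5 (ε-aug+det+¬).
'888': N↓-sim [17, 13, 6, 2] end={s17,s31} — reject; 3/3 del acc.
'g88': run [17, 13, 6, 2] end={s17,s31} — reject; 3/3 del acc.
'gg8': |S_i|=[17, 13, 8, 1] end={s17} — reject; 3/3 single-dels accept.
'8g8g': |S_i|=[17, 13, 10, 5, 2] end={s17,s29} rej; 4/4 deletions ∈↓L.
4 minimals (antichain).

A = [888, g88, gg8, 8g8g].


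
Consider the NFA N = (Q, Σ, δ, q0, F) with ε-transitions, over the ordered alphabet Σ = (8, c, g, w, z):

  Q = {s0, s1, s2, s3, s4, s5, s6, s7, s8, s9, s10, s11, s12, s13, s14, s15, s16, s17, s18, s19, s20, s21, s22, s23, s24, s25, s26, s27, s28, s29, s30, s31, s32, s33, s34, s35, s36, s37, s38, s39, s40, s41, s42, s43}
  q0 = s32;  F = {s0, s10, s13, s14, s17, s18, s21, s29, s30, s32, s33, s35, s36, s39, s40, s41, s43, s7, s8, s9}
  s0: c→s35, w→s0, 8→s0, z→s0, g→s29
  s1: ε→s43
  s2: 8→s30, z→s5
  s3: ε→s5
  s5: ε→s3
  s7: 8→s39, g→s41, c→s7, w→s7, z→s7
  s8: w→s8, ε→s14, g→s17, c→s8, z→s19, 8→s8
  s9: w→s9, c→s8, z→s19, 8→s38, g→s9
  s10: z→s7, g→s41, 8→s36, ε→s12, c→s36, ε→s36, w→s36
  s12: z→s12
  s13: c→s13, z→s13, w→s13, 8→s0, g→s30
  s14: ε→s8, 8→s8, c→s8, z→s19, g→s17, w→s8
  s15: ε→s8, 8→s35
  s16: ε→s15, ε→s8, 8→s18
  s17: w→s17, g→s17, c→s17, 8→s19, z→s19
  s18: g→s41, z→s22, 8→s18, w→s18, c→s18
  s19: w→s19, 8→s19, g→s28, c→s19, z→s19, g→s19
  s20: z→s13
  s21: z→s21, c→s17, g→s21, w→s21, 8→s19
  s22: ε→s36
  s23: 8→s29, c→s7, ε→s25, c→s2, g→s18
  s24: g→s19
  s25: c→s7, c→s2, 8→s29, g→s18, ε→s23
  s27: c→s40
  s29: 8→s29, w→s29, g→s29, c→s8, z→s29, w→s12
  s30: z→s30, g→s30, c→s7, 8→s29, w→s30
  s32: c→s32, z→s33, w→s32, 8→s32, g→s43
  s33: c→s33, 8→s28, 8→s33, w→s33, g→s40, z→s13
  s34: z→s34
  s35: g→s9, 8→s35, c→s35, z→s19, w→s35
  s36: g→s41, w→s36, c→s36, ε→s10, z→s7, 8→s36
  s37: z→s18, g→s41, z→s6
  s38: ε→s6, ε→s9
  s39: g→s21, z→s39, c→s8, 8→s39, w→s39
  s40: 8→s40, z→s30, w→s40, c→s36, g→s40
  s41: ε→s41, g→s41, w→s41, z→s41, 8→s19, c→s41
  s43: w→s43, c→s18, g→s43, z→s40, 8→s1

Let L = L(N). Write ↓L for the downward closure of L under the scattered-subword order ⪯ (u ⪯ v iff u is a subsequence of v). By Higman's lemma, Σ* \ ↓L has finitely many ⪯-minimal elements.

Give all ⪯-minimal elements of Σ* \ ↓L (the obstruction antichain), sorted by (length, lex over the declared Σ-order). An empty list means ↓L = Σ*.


|Q|=44, |F|=20, |δ|=145 (17 ε).
min D↑ (19 st, q0=0, F={10}): 0:8→0,c→0,g→1,w→0,z→2 1:8→1,c→3,g→1,w→1,z→4 2:8→2,c→2,g→4,w→2,z→5 3:8→3,c→3,g→6,w→3,z→7 4:8→4,c→7,g→4,w→4,z→8 5:8→9,c→5,g→8,w→5,z→5 6:8→10,c→6,g→6,w→6,z→6 7:8→7,c→7,g→6,w→7,z→11 8:8→12,c→11,g→8,w→8,z→8 9:8→9,c→13,g→12,w→9,z→9 10:8→10,c→10,g→10,w→10,z→10 11:8→14,c→11,g→6,w→11,z→11 12:8→12,c→15,g→12,w→12,z→12 13:8→13,c→13,g→16,w→13,z→10 14:8→14,c→15,g→17,w→14,z→14 15:8→15,c→15,g→18,w→15,z→10 16:8→16,c→15,g→16,w→16,z→10 17:8→10,c→18,g→17,w→17,z→17 18:8→10,c→18,g→18,w→18,z→10 [Hopcroft].
'gcg8': run [27, 22, 14, 5, 2] end={s19,s28} — reject; 4/4 del acc.
'zz8cz': N↓-sim [27, 23, 18, 14, 9, 2] end={s19,s28} ∉↓L; 5/5 single-dels accept.
2 words, ⪯-incomp.

A = [gcg8, zz8cz].


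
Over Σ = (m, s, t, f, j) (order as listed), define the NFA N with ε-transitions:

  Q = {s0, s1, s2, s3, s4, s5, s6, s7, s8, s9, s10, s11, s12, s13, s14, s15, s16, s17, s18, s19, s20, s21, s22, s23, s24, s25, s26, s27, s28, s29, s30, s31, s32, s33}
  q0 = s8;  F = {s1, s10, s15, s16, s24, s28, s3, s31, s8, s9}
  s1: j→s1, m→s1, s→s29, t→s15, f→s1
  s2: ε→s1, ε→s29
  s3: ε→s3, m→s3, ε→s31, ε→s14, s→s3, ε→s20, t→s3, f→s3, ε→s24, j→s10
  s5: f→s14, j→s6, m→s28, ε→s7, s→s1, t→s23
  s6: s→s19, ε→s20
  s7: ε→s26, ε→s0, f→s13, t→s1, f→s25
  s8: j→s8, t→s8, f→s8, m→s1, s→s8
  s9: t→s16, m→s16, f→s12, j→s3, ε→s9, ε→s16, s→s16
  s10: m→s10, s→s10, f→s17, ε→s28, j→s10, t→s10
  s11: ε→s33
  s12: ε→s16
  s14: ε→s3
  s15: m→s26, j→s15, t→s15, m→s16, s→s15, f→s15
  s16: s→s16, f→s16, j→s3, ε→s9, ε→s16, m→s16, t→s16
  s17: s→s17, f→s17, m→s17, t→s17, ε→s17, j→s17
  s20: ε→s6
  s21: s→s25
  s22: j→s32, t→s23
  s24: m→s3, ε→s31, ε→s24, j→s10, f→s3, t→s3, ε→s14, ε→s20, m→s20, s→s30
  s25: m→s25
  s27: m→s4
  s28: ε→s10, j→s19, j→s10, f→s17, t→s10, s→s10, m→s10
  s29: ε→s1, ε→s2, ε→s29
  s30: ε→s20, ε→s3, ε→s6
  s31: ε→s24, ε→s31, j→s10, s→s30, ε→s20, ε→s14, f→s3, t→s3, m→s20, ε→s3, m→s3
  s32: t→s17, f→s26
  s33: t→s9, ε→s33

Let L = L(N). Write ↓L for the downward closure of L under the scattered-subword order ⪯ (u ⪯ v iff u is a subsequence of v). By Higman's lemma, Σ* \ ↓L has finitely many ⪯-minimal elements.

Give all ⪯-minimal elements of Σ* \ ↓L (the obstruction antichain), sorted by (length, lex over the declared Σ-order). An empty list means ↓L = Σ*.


A = [mtmjjf].

|Q|=34, |F|=10, |δ|=114 (38 ε).
min D↑ (7 st, q0=0, F={6}): 0:m→1,s→0,t→0,f→0,j→0 1:m→1,s→1,t→2,f→1,j→1 2:m→3,s→2,t→2,f→2,j→2 3:m→3,s→3,t→3,f→3,j→4 4:m→4,s→4,t→4,f→4,j→5 5:m→5,s→5,t→5,f→6,j→5 6:m→6,s→6,t→6,f→6,j→6 [Hopcroft].
'mtmjjf': |S_i|=[20, 19, 16, 15, 11, 4, 1] end={s17} — reject; 6/6 single-dels accept.
1 words, ⪯-incomp.


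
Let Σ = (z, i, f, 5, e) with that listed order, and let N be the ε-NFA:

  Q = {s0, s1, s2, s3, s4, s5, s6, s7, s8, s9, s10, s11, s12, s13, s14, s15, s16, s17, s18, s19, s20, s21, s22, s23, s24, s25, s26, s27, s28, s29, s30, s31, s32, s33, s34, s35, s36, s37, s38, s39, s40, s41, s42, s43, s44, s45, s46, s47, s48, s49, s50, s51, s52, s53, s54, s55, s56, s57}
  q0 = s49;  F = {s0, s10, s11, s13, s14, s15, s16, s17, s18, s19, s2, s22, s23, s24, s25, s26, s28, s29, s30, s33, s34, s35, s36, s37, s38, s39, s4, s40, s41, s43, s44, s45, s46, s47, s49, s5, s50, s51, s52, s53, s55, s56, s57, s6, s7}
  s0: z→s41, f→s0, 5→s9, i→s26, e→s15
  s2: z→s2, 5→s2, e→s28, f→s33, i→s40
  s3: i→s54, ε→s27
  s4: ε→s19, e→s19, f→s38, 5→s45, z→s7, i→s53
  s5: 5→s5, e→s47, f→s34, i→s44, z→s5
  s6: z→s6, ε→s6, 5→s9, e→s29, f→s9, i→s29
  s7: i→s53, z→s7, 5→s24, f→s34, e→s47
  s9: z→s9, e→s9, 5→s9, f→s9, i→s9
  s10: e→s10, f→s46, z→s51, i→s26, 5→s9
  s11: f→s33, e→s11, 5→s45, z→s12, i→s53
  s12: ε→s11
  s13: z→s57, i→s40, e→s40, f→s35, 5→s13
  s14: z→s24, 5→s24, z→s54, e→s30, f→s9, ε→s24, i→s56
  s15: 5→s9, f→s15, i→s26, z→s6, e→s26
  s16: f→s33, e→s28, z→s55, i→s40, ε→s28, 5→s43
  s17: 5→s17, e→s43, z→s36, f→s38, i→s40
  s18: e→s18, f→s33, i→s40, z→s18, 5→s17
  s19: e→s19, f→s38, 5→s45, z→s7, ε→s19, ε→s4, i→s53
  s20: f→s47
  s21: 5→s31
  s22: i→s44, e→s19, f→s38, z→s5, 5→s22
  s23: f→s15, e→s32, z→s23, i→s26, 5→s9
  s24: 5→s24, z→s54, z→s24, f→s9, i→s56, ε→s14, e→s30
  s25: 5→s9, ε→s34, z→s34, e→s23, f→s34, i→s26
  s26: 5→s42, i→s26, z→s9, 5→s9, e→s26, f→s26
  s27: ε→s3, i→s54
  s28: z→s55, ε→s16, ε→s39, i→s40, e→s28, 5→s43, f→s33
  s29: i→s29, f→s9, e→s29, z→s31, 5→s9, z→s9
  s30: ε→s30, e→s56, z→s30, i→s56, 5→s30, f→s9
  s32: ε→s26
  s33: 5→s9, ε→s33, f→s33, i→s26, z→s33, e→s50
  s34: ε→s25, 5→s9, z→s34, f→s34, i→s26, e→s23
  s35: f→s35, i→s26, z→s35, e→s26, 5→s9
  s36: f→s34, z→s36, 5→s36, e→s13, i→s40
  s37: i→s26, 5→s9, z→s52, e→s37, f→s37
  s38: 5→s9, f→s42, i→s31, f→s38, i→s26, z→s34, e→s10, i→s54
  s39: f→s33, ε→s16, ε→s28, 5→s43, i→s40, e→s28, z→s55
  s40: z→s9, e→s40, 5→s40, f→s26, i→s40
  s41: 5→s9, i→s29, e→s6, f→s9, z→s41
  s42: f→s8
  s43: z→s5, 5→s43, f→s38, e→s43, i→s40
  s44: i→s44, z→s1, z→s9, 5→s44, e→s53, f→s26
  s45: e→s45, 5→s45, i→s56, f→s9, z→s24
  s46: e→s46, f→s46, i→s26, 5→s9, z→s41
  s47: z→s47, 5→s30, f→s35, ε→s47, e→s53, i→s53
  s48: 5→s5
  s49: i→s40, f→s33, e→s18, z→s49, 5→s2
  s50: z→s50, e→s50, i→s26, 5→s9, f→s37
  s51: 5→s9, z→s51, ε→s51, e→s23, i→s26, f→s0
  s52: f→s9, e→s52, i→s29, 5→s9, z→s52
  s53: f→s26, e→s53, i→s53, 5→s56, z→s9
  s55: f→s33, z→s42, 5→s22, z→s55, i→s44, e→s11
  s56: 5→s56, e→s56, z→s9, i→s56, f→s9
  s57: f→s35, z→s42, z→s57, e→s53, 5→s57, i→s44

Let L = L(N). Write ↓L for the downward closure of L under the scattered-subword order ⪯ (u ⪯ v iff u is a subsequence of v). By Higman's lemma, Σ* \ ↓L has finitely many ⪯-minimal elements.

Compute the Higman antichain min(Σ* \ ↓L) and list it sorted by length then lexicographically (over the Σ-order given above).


|Q|=58, |F|=45, |δ|=267 (21 ε).
min D↑ (41 st, q0=0, F={5}): 0:z→0,i→1,f→2,5→3,e→4 1:z→5,i→1,f→6,5→1,e→1 2:z→2,i→6,f→2,5→5,e→7 3:z→3,i→1,f→2,5→3,e→8 4:z→4,i→1,f→2,5→9,e→4 5:z→5,i→5,f→5,5→5,e→5 6:z→5,i→6,f→6,5→5,e→6 7:z→7,i→6,f→10,5→5,e→7 8:z→11,i→1,f→2,5→12,e→8 9:z→13,i→1,f→14,5→9,e→12 10:z→15,i→6,f→10,5→5,e→10 11:z→11,i→16,f→2,5→17,e→18 12:z→19,i→1,f→14,5→12,e→12 13:z→13,i→1,f→20,5→13,e→21 14:z→20,i→6,f→14,5→5,e→22 15:z→15,i→23,f→5,5→5,e→15 16:z→5,i→16,f→6,5→16,e→24 17:z→19,i→16,f→14,5→17,e→25 18:z→18,i→24,f→2,5→26,e→18 19:z→19,i→16,f→20,5→19,e→27 20:z→20,i→6,f→20,5→5,e→28 21:z→29,i→1,f→30,5→21,e→1 22:z→31,i→6,f→32,5→5,e→22 23:z→5,i→23,f→5,5→5,e→23 24:z→5,i→24,f→6,5→33,e→24 25:z→34,i→24,f→14,5→26,e→25 26:z→35,i→33,f→5,5→26,e→26 27:z→27,i→24,f→30,5→36,e→24 28:z→28,i→6,f→37,5→5,e→6 29:z→29,i→16,f→30,5→29,e→24 30:z→30,i→6,f→30,5→5,e→6 31:z→31,i→6,f→38,5→5,e→28 32:z→39,i→6,f→32,5→5,e→32 33:z→5,i→33,f→5,5→33,e→33 34:z→34,i→24,f→20,5→35,e→27 35:z→35,i→33,f→5,5→35,e→36 36:z→36,i→33,f→5,5→36,e→33 37:z→40,i→6,f→37,5→5,e→6 38:z→39,i→6,f→38,5→5,e→37 39:z→39,i→23,f→5,5→5,e→40 40:z→40,i→23,f→5,5→5,e→23.
'iz': |S_i|=[53, 12, 3] end={s1,s31,s9} ∉↓L; 2/2 single-dels accept.
'f5': |S_i|=[53, 24, 3] end={s42,s8,s9} ∉↓L; 2/2 del acc.
'fefzf': run [53, 24, 18, 13, 6, 1] end={s9} ∉↓L; 5/5 single-dels accept.
'5eze5f': run [53, 51, 48, 42, 36, 9, 2] end={s8,s9} ∉↓L; 6/6 deletions ∈↓L.
'e5zeez': N↓-sim [53, 51, 40, 31, 20, 10, 2] end={s31,s9} rej; 6/6 del acc.
5 obstructions.

A = [iz, f5, fefzf, 5eze5f, e5zeez].


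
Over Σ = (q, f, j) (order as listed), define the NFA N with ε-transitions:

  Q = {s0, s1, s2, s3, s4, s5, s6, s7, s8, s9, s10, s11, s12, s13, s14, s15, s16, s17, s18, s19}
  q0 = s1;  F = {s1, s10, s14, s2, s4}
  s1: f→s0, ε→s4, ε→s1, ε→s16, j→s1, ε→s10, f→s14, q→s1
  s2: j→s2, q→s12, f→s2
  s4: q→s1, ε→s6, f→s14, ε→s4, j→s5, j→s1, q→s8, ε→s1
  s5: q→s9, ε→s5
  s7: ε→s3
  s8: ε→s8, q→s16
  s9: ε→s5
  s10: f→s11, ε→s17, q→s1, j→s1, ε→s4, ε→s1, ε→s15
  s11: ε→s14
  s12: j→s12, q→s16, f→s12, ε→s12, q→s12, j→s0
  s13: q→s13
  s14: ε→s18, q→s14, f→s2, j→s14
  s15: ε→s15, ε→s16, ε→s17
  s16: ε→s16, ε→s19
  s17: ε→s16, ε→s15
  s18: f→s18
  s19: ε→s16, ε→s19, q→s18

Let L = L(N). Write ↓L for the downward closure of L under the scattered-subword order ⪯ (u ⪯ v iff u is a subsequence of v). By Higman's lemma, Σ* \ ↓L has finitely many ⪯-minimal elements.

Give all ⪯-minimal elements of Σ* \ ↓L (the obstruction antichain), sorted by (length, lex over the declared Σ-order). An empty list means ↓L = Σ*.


Antichain: [ffq].

|Q|=20, |F|=5, |δ|=55 (27 ε).
min D↑ (4 st, q0=0, F={3}): 0:q→0,f→1,j→0 1:q→1,f→2,j→1 2:q→3,f→2,j→2 3:q→3,f→3,j→3 [Hopcroft].
'ffq': run [17, 8, 6, 5] end={s0,s12,s16,s18,s19} ∉↓L; 3/3 single-dels accept.
1 obstructions.


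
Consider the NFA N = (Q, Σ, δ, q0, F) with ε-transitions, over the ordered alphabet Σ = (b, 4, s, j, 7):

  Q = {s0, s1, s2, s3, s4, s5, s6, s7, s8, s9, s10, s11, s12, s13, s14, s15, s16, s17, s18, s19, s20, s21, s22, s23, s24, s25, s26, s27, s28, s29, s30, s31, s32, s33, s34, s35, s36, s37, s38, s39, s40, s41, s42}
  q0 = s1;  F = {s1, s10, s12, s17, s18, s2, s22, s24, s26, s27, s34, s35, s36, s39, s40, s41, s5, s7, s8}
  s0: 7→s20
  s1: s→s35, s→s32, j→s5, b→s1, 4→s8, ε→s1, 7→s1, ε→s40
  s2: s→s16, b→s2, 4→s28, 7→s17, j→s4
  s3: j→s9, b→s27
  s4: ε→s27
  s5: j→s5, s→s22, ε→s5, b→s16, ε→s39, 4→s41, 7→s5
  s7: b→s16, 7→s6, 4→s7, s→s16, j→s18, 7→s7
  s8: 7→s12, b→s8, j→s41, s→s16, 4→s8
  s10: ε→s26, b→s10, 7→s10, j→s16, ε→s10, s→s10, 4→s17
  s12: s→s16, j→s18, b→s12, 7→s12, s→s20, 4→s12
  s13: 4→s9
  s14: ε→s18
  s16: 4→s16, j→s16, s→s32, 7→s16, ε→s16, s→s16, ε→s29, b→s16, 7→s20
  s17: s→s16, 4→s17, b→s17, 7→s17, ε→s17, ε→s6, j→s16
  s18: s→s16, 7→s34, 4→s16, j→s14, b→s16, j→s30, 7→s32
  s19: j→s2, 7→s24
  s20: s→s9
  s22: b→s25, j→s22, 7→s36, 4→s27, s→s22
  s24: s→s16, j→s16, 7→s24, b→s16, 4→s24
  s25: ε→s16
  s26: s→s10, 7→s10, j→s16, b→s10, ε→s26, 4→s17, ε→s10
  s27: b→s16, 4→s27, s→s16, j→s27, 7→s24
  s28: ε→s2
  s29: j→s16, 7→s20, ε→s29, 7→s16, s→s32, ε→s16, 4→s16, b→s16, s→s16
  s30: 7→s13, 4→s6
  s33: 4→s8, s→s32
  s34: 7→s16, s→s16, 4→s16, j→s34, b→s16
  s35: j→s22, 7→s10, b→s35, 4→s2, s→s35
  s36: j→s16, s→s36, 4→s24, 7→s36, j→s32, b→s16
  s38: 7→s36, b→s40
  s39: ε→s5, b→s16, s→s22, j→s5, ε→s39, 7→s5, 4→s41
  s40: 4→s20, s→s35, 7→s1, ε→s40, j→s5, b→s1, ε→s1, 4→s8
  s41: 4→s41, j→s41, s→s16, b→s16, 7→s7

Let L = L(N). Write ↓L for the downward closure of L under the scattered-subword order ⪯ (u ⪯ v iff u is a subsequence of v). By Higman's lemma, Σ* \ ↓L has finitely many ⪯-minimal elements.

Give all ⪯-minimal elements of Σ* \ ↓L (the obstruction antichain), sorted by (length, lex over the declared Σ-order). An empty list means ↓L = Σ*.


Antichain: [4s, jb, s7j, 47j4, 47j77].

|Q|=43, |F|=19, |δ|=151 (22 ε).
min D↑ (17 st, q0=0, F={4}): 0:b→0,4→1,s→2,j→3,7→0 1:b→1,4→1,s→4,j→5,7→6 2:b→2,4→7,s→2,j→8,7→9 3:b→4,4→5,s→8,j→3,7→3 4:b→4,4→4,s→4,j→4,7→4 5:b→4,4→5,s→4,j→5,7→10 6:b→6,4→6,s→4,j→11,7→6 7:b→7,4→7,s→4,j→12,7→13 8:b→4,4→12,s→8,j→8,7→14 9:b→9,4→13,s→9,j→4,7→9 10:b→4,4→10,s→4,j→11,7→10 11:b→4,4→4,s→4,j→11,7→15 12:b→4,4→12,s→4,j→12,7→16 13:b→13,4→13,s→4,j→4,7→13 14:b→4,4→16,s→14,j→4,7→14 15:b→4,4→4,s→4,j→15,7→4 16:b→4,4→16,s→4,j→4,7→16 (ε-aug+det+¬).
'4s': run [31, 21, 5] end={s16,s20,s29,s32,s9} ∉↓L; 2/2 deletions ∈↓L.
'jb': |S_i|=[31, 21, 6] end={s16,s20,s25,s29,s32,s9} — reject; 2/2 deletions ∈↓L.
's7j': run [31, 18, 11, 5] end={s16,s20,s29,s32,s9} rej; 3/3 single-dels accept.
'47j4': N↓-sim [31, 21, 15, 11, 6] end={s16,s20,s29,s32,s6,s9} ∉↓L; 4/4 deletions ∈↓L.
'47j77': run [31, 21, 15, 11, 7, 5] end={s16,s20,s29,s32,s9} ∉↓L; 5/5 single-dels accept.
5 obstructions.


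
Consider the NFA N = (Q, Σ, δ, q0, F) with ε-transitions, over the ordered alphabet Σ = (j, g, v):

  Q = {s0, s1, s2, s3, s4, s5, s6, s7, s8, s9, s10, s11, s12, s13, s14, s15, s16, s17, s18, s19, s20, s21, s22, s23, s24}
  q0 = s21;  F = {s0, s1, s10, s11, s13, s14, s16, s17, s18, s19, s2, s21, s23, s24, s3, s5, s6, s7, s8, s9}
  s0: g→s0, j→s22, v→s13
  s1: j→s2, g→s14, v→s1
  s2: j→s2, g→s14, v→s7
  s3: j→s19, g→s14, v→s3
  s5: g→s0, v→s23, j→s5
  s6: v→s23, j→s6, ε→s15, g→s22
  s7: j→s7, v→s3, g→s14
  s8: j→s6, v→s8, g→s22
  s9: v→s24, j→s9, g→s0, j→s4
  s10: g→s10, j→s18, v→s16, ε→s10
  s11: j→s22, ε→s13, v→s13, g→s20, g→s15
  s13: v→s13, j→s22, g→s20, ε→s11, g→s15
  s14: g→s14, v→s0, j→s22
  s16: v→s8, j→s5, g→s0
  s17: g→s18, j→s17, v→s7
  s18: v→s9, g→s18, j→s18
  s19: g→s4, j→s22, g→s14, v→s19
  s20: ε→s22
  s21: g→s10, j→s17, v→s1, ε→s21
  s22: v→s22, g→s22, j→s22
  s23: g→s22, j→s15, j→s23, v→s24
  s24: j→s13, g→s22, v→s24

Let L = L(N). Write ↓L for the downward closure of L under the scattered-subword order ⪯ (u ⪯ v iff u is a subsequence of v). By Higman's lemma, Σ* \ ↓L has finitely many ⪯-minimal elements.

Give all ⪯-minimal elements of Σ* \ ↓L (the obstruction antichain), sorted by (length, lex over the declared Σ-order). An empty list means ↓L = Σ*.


|Q|=25, |F|=20, |δ|=74 (6 ε).
min D↑ (20 st, q0=0, F={14}): 0:j→1,g→2,v→3 1:j→1,g→4,v→5 2:j→4,g→2,v→6 3:j→7,g→8,v→3 4:j→4,g→4,v→9 5:j→5,g→8,v→10 6:j→11,g→12,v→13 7:j→7,g→8,v→5 8:j→14,g→8,v→12 9:j→9,g→12,v→15 10:j→16,g→8,v→10 11:j→11,g→12,v→17 12:j→14,g→12,v→18 13:j→19,g→14,v→13 14:j→14,g→14,v→14 15:j→18,g→14,v→15 16:j→14,g→8,v→16 17:j→17,g→14,v→15 18:j→14,g→14,v→18 19:j→19,g→14,v→17 (ε-aug+det+¬).
'vgj': run [24, 20, 8, 1] end={s22} rej; 3/3 del acc.
'gvvg': |S_i|=[24, 17, 14, 9, 3] end={s15,s20,s22} ∉↓L; 4/4 del acc.
'jvvjj': |S_i|=[24, 19, 14, 11, 9, 1] end={s22} ∉↓L; 5/5 single-dels accept.
3 obstructions.

Antichain: [vgj, gvvg, jvvjj].


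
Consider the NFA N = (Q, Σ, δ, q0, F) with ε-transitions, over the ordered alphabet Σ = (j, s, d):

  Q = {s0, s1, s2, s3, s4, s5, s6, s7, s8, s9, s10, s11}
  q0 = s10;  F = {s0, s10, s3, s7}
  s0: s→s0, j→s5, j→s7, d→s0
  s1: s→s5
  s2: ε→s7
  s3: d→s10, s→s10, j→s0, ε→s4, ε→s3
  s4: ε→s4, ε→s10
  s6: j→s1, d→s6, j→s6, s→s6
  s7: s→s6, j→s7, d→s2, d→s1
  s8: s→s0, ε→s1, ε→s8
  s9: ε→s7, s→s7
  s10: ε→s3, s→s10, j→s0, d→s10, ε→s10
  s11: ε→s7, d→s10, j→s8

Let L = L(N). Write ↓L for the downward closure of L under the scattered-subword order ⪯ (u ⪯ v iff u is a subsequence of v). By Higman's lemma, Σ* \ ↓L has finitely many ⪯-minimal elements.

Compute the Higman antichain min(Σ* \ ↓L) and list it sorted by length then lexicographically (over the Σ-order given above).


min(Σ*\↓L) = [jjs].

|Q|=12, |F|=4, |δ|=34 (11 ε).
min D↑ (4 st, q0=0, F={3}): 0:j→1,s→0,d→0 1:j→2,s→1,d→1 2:j→2,s→3,d→2 3:j→3,s→3,d→3.
'jjs': |S_i|=[9, 6, 5, 3] end={s1,s5,s6} ∉↓L; 3/3 deletions ∈↓L.
1 obstructions.


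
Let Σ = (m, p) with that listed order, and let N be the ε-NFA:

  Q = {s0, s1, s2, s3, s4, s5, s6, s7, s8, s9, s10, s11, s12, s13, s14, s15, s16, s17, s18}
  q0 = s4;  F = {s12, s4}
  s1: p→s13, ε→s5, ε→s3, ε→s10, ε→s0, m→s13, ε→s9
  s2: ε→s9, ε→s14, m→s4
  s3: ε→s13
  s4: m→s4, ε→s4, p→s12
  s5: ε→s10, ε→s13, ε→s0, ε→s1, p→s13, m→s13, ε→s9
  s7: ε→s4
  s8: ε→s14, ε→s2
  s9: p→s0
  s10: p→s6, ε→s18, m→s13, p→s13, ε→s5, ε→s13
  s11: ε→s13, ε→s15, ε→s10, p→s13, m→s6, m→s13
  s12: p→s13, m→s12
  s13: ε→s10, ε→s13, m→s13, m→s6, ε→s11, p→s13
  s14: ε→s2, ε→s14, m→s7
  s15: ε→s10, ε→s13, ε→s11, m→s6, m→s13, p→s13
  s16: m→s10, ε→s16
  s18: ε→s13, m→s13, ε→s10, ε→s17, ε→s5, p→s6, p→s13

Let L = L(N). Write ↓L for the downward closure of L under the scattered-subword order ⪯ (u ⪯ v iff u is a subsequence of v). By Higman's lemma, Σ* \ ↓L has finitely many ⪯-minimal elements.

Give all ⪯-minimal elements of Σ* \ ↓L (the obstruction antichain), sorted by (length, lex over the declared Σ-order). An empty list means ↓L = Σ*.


Antichain: [pp].

|Q|=19, |F|=2, |δ|=63 (36 ε).
min D↑ (3 st, q0=0, F={2}): 0:m→0,p→1 1:m→1,p→2 2:m→2,p→2 (ε-aug+det+¬).
'pp': |S_i|=[14, 13, 12] end={s0,s1,s10,s11,s13,s15,s17,s18,s3,s5,s6,s9} rej; 2/2 deletions ∈↓L.
1 minimals (antichain).


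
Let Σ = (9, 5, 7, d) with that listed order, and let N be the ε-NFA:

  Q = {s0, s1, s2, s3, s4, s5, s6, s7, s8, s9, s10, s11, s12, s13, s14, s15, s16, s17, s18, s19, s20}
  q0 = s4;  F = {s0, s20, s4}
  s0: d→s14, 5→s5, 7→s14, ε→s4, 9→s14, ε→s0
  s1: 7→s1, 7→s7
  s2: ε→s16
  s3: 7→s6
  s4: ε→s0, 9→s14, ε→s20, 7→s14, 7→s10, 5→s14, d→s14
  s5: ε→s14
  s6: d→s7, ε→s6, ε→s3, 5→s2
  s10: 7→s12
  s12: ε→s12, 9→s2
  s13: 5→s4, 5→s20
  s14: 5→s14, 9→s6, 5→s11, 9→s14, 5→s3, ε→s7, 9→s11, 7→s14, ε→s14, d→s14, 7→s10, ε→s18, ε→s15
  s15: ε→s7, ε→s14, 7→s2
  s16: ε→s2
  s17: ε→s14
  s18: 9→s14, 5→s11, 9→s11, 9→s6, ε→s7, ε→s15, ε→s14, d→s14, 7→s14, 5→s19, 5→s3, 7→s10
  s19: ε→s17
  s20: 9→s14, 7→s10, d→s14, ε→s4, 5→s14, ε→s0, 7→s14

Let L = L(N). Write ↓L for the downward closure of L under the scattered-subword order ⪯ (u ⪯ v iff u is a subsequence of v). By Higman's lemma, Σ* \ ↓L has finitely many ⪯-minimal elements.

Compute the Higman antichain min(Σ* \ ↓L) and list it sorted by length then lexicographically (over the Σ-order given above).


|Q|=21, |F|=3, |δ|=65 (23 ε).
min D↑ (2 st, q0=0, F={1}): 0:9→1,5→1,7→1,d→1 1:9→1,5→1,7→1,d→1 (ε-aug+det+¬).
'9': N↓-sim [17, 13] end={s10,s11,s12,s14,s15,s16,s17,s18,s19,s2,s3,s6,…} — reject; 1/1 deletions ∈↓L.
'5': N↓-sim [17, 14] end={s10,s11,s12,s14,s15,s16,s17,s18,s19,s2,s3,s5,…} — reject; 1/1 deletions ∈↓L.
'7': |S_i|=[17, 13] end={s10,s11,s12,s14,s15,s16,s17,s18,s19,s2,s3,s6,…} — reject; 1/1 del acc.
'd': N↓-sim [17, 13] end={s10,s11,s12,s14,s15,s16,s17,s18,s19,s2,s3,s6,…} ∉↓L; 1/1 single-dels accept.
4 obstructions.

min(Σ*\↓L) = [9, 5, 7, d].


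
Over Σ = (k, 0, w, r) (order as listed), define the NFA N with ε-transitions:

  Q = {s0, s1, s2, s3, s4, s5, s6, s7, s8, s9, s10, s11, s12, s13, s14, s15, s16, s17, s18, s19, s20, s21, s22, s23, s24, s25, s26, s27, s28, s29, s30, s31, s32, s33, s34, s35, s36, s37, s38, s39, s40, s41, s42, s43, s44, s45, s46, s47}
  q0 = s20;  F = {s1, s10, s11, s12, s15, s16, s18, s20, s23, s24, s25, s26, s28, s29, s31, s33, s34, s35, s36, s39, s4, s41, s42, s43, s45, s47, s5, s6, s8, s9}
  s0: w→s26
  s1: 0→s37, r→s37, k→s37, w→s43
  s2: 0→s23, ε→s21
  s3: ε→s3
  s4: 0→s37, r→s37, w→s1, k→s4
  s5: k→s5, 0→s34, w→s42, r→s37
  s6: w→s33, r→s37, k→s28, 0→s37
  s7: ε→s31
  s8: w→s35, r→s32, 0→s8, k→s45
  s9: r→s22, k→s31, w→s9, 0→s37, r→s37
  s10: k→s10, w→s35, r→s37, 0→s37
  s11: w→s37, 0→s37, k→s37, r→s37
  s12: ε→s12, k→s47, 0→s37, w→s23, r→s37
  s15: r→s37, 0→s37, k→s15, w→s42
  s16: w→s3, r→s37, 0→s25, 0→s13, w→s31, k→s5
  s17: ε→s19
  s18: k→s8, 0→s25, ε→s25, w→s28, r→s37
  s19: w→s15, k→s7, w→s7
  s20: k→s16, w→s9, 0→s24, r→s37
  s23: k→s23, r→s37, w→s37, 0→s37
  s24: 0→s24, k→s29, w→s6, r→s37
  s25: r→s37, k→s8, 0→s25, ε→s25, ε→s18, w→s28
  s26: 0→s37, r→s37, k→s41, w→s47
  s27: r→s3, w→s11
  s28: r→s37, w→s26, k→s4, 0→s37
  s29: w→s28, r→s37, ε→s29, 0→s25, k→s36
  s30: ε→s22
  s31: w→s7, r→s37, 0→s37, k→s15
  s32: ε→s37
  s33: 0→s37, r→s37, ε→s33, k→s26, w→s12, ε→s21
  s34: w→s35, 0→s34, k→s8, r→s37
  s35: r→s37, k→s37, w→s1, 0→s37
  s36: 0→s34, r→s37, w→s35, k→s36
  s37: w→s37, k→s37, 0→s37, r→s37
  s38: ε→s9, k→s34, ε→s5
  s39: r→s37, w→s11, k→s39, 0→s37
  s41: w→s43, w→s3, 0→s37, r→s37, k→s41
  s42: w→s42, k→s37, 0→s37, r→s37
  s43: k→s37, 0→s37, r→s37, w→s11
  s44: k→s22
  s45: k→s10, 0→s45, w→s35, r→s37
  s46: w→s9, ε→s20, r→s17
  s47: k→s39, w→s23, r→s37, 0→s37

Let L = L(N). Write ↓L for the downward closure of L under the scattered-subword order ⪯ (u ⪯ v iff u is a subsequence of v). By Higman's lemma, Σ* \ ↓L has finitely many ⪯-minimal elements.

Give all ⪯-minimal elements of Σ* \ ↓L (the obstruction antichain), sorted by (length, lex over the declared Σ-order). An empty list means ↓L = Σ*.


Antichain: [r, w0, kkwk, k0kkk0, 0wwwww].

|Q|=48, |F|=30, |δ|=155 (16 ε).
min D↑ (30 st, q0=0, F={4}): 0:k→1,0→2,w→3,r→4 1:k→5,0→6,w→7,r→4 2:k→8,0→2,w→9,r→4 3:k→7,0→4,w→3,r→4 4:k→4,0→4,w→4,r→4 5:k→5,0→10,w→11,r→4 6:k→12,0→6,w→13,r→4 7:k→14,0→4,w→7,r→4 8:k→15,0→6,w→13,r→4 9:k→13,0→4,w→16,r→4 10:k→12,0→10,w→17,r→4 11:k→4,0→4,w→11,r→4 12:k→18,0→12,w→17,r→4 13:k→19,0→4,w→20,r→4 14:k→14,0→4,w→11,r→4 15:k→15,0→10,w→17,r→4 16:k→20,0→4,w→21,r→4 17:k→4,0→4,w→22,r→4 18:k→23,0→18,w→17,r→4 19:k→19,0→4,w→22,r→4 20:k→24,0→4,w→25,r→4 21:k→25,0→4,w→26,r→4 22:k→4,0→4,w→27,r→4 23:k→23,0→4,w→17,r→4 24:k→24,0→4,w→27,r→4 25:k→28,0→4,w→26,r→4 26:k→26,0→4,w→4,r→4 27:k→4,0→4,w→29,r→4 28:k→28,0→4,w→29,r→4 29:k→4,0→4,w→4,r→4.
'r': |S_i|=[37, 3] end={s22,s32,s37} ∉↓L; 1/1 deletions ∈↓L.
'w0': |S_i|=[37, 23, 1] end={s37} — reject; 2/2 del acc.
'kkwk': run [37, 29, 19, 7, 1] end={s37} ∉↓L; 4/4 single-dels accept.
'k0kkk0': N↓-sim [37, 29, 21, 14, 12, 11, 1] end={s37} rej; 6/6 single-dels accept.
'0wwwww': |S_i|=[37, 28, 17, 13, 8, 3, 1] end={s37} ∉↓L; 6/6 del acc.
5 minimals (antichain).


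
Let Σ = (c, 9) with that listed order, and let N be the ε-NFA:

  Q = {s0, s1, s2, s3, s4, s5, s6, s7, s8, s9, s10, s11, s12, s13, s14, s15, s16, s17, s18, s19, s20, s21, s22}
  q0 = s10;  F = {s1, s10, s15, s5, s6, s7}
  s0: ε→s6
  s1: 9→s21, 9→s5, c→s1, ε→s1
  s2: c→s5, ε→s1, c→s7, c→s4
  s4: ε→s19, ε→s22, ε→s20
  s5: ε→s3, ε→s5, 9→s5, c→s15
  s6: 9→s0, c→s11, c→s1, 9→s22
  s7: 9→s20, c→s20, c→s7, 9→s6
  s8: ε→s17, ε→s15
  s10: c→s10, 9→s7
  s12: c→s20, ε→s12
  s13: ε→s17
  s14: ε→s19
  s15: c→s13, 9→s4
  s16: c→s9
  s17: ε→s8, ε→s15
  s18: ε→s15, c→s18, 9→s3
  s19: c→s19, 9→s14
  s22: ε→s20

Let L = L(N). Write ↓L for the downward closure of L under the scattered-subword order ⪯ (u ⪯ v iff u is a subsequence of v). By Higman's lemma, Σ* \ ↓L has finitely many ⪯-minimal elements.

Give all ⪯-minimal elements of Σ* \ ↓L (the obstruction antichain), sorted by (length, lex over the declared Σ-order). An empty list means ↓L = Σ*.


Antichain: [99c9c9].

|Q|=23, |F|=6, |δ|=43 (17 ε).
min D↑ (7 st, q0=0, F={6}): 0:c→0,9→1 1:c→1,9→2 2:c→3,9→2 3:c→3,9→4 4:c→5,9→4 5:c→5,9→6 6:c→6,9→6 [Hopcroft].
'99c9c9': run [18, 17, 16, 14, 12, 9, 5] end={s14,s19,s20,s22,s4} — reject; 6/6 single-dels accept.
1 obstructions.


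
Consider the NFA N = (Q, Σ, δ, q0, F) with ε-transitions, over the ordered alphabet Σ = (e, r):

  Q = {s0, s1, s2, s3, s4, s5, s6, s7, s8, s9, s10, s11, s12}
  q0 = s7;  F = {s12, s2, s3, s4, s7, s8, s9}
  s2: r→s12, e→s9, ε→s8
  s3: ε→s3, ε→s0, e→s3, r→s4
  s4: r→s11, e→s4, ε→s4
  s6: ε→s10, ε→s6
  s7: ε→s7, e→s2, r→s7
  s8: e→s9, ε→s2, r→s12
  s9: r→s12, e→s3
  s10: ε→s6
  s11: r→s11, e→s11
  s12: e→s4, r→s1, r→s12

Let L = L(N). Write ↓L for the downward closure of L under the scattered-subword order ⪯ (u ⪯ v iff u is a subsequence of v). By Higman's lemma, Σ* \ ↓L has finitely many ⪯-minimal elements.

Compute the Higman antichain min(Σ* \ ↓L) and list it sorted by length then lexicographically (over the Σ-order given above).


min(Σ*\↓L) = [erer, eeerr].

|Q|=13, |F|=7, |δ|=26 (9 ε).
min D↑ (7 st, q0=0, F={6}): 0:e→1,r→0 1:e→2,r→3 2:e→4,r→3 3:e→5,r→3 4:e→4,r→5 5:e→5,r→6 6:e→6,r→6 (ε-aug+det+¬).
'erer': run [10, 9, 4, 2, 1] end={s11} ∉↓L; 4/4 del acc.
'eeerr': run [10, 9, 7, 4, 2, 1] end={s11} rej; 5/5 deletions ∈↓L.
2 minimals (antichain).
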